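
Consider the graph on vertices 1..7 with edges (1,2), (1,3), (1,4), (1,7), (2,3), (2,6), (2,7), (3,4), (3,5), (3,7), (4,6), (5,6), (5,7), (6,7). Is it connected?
Yes (BFS from 1 visits [1, 2, 3, 4, 7, 6, 5] — all 7 vertices reached)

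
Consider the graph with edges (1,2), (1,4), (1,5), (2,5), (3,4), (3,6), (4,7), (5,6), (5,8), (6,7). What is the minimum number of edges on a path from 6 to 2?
2 (path: 6 -> 5 -> 2, 2 edges)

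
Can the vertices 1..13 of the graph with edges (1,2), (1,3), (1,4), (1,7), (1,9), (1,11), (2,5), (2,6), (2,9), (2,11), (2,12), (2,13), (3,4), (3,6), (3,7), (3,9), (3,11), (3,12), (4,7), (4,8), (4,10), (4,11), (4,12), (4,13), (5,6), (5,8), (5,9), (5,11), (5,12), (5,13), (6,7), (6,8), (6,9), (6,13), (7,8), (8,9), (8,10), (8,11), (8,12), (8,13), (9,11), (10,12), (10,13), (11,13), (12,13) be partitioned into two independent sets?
No (odd cycle of length 3: 7 -> 1 -> 3 -> 7)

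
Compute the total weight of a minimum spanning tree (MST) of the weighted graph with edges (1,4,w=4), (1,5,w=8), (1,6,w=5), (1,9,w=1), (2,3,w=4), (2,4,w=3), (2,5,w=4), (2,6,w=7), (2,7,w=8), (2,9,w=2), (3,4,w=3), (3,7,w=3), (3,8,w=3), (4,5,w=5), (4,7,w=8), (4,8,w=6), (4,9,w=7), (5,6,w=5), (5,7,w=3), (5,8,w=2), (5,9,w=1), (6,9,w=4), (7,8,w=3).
19 (MST edges: (1,9,w=1), (2,4,w=3), (2,9,w=2), (3,7,w=3), (3,8,w=3), (5,8,w=2), (5,9,w=1), (6,9,w=4); sum of weights 1 + 3 + 2 + 3 + 3 + 2 + 1 + 4 = 19)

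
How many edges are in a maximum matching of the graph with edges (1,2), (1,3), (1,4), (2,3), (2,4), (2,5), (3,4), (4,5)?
2 (matching: (2,5), (3,4); upper bound floor(n/2) = floor(5/2) = 2)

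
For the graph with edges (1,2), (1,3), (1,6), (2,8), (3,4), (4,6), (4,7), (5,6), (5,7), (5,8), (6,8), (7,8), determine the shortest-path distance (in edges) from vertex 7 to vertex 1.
3 (path: 7 -> 5 -> 6 -> 1, 3 edges)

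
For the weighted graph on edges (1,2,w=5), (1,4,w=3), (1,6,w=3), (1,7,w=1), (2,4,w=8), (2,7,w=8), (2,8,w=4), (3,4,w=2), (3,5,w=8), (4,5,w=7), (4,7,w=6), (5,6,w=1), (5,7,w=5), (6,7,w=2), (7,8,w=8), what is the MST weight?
18 (MST edges: (1,2,w=5), (1,4,w=3), (1,7,w=1), (2,8,w=4), (3,4,w=2), (5,6,w=1), (6,7,w=2); sum of weights 5 + 3 + 1 + 4 + 2 + 1 + 2 = 18)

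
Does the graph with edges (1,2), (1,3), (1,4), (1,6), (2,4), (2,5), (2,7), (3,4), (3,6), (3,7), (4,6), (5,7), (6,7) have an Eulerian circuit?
Yes (the graph is connected and all 7 vertices have even degree)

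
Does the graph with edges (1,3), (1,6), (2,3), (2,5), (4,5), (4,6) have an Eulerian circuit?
Yes (the graph is connected and all 6 vertices have even degree)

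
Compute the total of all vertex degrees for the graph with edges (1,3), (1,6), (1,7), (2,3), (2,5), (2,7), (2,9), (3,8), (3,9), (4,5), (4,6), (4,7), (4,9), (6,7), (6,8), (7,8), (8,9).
34 (handshake: sum of degrees = 2|E| = 2 x 17 = 34)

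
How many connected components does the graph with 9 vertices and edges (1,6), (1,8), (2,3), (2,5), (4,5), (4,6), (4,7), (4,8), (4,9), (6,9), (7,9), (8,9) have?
1 (components: {1, 2, 3, 4, 5, 6, 7, 8, 9})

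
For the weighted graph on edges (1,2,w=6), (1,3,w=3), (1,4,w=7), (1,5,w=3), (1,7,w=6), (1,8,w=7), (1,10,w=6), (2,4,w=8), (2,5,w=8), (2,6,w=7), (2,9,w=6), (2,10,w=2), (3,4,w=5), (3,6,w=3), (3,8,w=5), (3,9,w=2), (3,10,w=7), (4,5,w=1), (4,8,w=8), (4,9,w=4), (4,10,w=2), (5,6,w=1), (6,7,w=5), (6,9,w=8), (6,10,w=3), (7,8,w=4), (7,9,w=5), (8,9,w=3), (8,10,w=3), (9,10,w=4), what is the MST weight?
21 (MST edges: (1,3,w=3), (1,5,w=3), (2,10,w=2), (3,9,w=2), (4,5,w=1), (4,10,w=2), (5,6,w=1), (7,8,w=4), (8,10,w=3); sum of weights 3 + 3 + 2 + 2 + 1 + 2 + 1 + 4 + 3 = 21)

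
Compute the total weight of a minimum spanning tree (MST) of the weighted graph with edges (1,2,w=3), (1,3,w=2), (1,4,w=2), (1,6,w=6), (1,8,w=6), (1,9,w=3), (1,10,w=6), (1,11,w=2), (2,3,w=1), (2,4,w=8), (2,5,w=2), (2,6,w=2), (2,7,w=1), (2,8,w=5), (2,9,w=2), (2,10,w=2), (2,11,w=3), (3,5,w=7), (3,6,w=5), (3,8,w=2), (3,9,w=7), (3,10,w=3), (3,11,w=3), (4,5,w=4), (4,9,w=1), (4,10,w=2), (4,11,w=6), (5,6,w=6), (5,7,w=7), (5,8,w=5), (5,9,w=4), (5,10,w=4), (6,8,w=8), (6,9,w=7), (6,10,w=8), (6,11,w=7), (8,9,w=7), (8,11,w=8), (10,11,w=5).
17 (MST edges: (1,3,w=2), (1,4,w=2), (1,11,w=2), (2,3,w=1), (2,5,w=2), (2,6,w=2), (2,7,w=1), (2,10,w=2), (3,8,w=2), (4,9,w=1); sum of weights 2 + 2 + 2 + 1 + 2 + 2 + 1 + 2 + 2 + 1 = 17)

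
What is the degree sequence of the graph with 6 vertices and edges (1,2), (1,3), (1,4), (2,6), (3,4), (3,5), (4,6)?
[3, 3, 3, 2, 2, 1] (degrees: deg(1)=3, deg(2)=2, deg(3)=3, deg(4)=3, deg(5)=1, deg(6)=2)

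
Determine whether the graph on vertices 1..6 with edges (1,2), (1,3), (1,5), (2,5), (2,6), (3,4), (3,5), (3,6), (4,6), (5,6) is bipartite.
No (odd cycle of length 3: 5 -> 1 -> 2 -> 5)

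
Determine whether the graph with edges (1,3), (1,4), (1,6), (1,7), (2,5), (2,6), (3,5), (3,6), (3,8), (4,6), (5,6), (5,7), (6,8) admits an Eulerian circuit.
Yes (the graph is connected and all 8 vertices have even degree)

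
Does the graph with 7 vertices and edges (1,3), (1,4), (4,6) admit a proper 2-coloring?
Yes. Partition: {1, 2, 5, 6, 7}, {3, 4}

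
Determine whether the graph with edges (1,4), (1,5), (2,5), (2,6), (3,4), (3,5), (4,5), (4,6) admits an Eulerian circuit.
Yes (the graph is connected and all 6 vertices have even degree)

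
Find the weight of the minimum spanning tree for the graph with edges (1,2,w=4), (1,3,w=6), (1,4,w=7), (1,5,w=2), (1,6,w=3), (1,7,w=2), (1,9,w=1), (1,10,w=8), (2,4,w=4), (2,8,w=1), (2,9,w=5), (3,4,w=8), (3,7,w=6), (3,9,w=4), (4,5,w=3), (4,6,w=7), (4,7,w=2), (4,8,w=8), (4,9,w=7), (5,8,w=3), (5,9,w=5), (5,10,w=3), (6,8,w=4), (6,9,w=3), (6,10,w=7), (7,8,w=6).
21 (MST edges: (1,5,w=2), (1,6,w=3), (1,7,w=2), (1,9,w=1), (2,8,w=1), (3,9,w=4), (4,7,w=2), (5,8,w=3), (5,10,w=3); sum of weights 2 + 3 + 2 + 1 + 1 + 4 + 2 + 3 + 3 = 21)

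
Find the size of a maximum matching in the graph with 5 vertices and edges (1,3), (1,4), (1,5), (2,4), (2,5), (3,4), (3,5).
2 (matching: (1,4), (3,5); upper bound floor(n/2) = floor(5/2) = 2)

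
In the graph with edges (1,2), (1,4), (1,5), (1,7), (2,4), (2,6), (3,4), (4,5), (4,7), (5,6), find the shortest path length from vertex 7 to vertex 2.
2 (path: 7 -> 4 -> 2, 2 edges)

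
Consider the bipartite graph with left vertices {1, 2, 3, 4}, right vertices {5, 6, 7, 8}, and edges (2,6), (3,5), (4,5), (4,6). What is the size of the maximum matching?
2 (matching: (2,6), (3,5); upper bound min(|L|,|R|) = min(4,4) = 4)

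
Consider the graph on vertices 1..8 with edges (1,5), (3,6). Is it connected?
No, it has 6 components: {1, 5}, {2}, {3, 6}, {4}, {7}, {8}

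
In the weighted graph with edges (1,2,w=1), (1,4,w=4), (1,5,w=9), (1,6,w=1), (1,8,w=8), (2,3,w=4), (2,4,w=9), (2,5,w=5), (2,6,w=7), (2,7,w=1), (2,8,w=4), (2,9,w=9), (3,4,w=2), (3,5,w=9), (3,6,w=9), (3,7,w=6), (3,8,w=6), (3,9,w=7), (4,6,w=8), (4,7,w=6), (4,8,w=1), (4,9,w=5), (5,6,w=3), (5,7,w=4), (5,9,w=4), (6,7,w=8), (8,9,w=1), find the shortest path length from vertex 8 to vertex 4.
1 (path: 8 -> 4; weights 1 = 1)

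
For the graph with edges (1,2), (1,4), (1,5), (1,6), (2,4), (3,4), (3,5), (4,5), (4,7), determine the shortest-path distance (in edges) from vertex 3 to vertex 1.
2 (path: 3 -> 4 -> 1, 2 edges)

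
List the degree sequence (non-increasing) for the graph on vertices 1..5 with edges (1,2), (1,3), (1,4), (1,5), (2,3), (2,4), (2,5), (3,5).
[4, 4, 3, 3, 2] (degrees: deg(1)=4, deg(2)=4, deg(3)=3, deg(4)=2, deg(5)=3)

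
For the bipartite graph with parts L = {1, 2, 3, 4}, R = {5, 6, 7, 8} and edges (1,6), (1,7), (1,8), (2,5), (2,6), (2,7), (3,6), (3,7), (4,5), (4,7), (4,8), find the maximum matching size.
4 (matching: (1,8), (2,7), (3,6), (4,5); upper bound min(|L|,|R|) = min(4,4) = 4)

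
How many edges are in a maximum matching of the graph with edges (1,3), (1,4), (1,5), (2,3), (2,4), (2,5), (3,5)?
2 (matching: (2,4), (3,5); upper bound floor(n/2) = floor(5/2) = 2)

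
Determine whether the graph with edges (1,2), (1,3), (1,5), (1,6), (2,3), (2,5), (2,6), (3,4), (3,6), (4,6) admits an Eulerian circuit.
Yes (the graph is connected and all 6 vertices have even degree)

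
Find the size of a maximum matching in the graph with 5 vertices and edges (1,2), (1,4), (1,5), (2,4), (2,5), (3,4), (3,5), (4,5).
2 (matching: (2,4), (3,5); upper bound floor(n/2) = floor(5/2) = 2)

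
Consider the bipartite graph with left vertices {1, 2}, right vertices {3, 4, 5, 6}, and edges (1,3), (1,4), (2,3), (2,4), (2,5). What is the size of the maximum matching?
2 (matching: (1,4), (2,5); upper bound min(|L|,|R|) = min(2,4) = 2)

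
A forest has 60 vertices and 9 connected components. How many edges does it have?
51 (Each of the 9 component trees on V_i vertices has V_i - 1 edges; summing gives V - C = 60 - 9 = 51)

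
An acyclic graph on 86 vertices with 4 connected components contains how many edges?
82 (Each of the 4 component trees on V_i vertices has V_i - 1 edges; summing gives V - C = 86 - 4 = 82)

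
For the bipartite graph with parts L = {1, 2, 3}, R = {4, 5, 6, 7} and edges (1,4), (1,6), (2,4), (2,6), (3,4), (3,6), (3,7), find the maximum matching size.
3 (matching: (1,6), (2,4), (3,7); upper bound min(|L|,|R|) = min(3,4) = 3)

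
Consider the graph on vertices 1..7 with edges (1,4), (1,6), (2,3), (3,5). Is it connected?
No, it has 3 components: {1, 4, 6}, {2, 3, 5}, {7}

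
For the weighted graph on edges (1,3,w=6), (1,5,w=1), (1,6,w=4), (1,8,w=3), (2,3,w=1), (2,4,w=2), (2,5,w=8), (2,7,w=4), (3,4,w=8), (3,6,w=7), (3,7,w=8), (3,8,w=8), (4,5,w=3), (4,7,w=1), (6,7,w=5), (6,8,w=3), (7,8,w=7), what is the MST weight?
14 (MST edges: (1,5,w=1), (1,8,w=3), (2,3,w=1), (2,4,w=2), (4,5,w=3), (4,7,w=1), (6,8,w=3); sum of weights 1 + 3 + 1 + 2 + 3 + 1 + 3 = 14)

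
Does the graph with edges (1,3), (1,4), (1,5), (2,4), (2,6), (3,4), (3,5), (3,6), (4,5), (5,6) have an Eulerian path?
Yes (the graph is connected and exactly 2 vertices have odd degree: {1, 6}; any Eulerian path must start and end at those)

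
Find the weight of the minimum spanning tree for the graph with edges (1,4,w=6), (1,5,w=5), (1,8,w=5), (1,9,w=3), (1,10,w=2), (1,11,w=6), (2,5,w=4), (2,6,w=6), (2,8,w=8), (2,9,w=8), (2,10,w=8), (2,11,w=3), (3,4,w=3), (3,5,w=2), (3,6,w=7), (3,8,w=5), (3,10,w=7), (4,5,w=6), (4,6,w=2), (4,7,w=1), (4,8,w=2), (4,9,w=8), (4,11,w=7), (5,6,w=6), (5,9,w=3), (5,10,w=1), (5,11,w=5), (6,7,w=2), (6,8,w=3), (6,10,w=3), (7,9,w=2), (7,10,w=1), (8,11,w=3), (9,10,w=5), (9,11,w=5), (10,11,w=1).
17 (MST edges: (1,10,w=2), (2,11,w=3), (3,5,w=2), (4,6,w=2), (4,7,w=1), (4,8,w=2), (5,10,w=1), (7,9,w=2), (7,10,w=1), (10,11,w=1); sum of weights 2 + 3 + 2 + 2 + 1 + 2 + 1 + 2 + 1 + 1 = 17)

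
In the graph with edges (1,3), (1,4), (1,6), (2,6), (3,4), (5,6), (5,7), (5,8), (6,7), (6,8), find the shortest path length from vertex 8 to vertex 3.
3 (path: 8 -> 6 -> 1 -> 3, 3 edges)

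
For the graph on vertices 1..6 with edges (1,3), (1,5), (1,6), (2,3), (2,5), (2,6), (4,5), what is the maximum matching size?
3 (matching: (1,6), (2,3), (4,5); upper bound floor(n/2) = floor(6/2) = 3)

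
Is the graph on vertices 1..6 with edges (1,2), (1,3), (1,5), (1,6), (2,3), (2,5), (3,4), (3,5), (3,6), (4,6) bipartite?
No (odd cycle of length 3: 6 -> 1 -> 3 -> 6)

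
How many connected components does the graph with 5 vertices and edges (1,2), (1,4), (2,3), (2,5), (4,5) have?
1 (components: {1, 2, 3, 4, 5})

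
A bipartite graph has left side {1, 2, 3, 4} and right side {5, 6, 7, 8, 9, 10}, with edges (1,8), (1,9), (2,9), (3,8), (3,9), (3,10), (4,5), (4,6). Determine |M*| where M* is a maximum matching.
4 (matching: (1,8), (2,9), (3,10), (4,6); upper bound min(|L|,|R|) = min(4,6) = 4)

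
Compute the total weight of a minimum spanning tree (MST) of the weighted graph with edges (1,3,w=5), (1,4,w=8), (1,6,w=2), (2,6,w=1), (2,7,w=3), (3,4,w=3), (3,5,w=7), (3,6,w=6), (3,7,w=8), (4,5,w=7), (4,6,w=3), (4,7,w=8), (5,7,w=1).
13 (MST edges: (1,6,w=2), (2,6,w=1), (2,7,w=3), (3,4,w=3), (4,6,w=3), (5,7,w=1); sum of weights 2 + 1 + 3 + 3 + 3 + 1 = 13)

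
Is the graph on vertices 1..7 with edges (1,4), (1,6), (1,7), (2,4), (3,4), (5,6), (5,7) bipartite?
Yes. Partition: {1, 2, 3, 5}, {4, 6, 7}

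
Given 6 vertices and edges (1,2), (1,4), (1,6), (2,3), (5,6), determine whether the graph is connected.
Yes (BFS from 1 visits [1, 2, 4, 6, 3, 5] — all 6 vertices reached)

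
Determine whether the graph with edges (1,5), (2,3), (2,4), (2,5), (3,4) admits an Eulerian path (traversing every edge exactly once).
Yes (the graph is connected and exactly 2 vertices have odd degree: {1, 2}; any Eulerian path must start and end at those)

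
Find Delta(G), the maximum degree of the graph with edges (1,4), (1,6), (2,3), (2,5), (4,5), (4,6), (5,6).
3 (attained at vertices 4, 5, 6)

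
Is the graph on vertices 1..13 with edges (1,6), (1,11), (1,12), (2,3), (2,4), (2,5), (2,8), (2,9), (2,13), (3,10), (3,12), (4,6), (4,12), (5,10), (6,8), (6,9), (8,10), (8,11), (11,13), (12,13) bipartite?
Yes. Partition: {1, 3, 4, 5, 7, 8, 9, 13}, {2, 6, 10, 11, 12}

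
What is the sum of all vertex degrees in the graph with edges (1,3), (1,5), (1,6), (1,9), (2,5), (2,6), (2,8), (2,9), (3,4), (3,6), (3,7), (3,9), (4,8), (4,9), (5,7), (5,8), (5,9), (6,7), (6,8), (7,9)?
40 (handshake: sum of degrees = 2|E| = 2 x 20 = 40)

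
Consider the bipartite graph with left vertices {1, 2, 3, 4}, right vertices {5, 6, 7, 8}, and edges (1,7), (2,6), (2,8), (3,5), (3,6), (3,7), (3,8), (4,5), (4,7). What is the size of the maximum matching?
4 (matching: (1,7), (2,8), (3,6), (4,5); upper bound min(|L|,|R|) = min(4,4) = 4)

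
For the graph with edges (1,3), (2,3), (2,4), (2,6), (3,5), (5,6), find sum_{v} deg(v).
12 (handshake: sum of degrees = 2|E| = 2 x 6 = 12)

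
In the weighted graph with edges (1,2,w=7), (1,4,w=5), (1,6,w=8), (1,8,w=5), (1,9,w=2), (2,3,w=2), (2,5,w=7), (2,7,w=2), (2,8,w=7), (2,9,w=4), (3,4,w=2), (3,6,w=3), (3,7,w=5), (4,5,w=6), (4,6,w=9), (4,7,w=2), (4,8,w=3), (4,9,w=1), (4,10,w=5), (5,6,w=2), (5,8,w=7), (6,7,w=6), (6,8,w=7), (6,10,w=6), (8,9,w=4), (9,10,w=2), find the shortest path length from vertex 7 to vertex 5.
8 (path: 7 -> 4 -> 5; weights 2 + 6 = 8)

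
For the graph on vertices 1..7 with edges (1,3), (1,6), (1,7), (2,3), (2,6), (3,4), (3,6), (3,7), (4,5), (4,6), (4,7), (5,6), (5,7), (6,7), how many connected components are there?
1 (components: {1, 2, 3, 4, 5, 6, 7})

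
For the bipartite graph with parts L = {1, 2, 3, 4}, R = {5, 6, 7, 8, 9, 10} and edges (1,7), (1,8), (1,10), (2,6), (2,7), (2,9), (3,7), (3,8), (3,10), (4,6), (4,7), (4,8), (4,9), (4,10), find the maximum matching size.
4 (matching: (1,10), (2,9), (3,8), (4,7); upper bound min(|L|,|R|) = min(4,6) = 4)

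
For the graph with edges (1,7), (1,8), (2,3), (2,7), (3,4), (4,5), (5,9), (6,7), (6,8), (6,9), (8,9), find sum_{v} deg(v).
22 (handshake: sum of degrees = 2|E| = 2 x 11 = 22)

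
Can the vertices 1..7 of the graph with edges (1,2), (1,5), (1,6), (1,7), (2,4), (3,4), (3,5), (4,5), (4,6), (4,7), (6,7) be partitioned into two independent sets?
No (odd cycle of length 3: 7 -> 1 -> 6 -> 7)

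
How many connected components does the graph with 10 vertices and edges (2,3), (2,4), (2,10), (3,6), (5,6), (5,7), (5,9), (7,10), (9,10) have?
3 (components: {1}, {2, 3, 4, 5, 6, 7, 9, 10}, {8})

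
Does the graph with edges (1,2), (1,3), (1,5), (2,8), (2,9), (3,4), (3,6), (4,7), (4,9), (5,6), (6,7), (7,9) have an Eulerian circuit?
No (8 vertices have odd degree: {1, 2, 3, 4, 6, 7, 8, 9}; Eulerian circuit requires 0)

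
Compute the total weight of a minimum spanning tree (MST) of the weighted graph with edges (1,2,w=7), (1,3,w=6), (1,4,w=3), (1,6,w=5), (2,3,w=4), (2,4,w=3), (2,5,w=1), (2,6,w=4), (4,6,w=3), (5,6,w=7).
14 (MST edges: (1,4,w=3), (2,3,w=4), (2,4,w=3), (2,5,w=1), (4,6,w=3); sum of weights 3 + 4 + 3 + 1 + 3 = 14)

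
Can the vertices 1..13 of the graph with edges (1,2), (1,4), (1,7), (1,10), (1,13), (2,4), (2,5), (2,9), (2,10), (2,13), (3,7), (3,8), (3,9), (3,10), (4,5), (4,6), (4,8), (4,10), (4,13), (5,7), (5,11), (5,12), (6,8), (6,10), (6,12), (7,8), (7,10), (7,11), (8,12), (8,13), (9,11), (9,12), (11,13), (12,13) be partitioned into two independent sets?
No (odd cycle of length 3: 7 -> 1 -> 10 -> 7)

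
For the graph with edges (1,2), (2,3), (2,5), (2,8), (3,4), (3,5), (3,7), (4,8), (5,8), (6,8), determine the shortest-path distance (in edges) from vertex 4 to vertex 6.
2 (path: 4 -> 8 -> 6, 2 edges)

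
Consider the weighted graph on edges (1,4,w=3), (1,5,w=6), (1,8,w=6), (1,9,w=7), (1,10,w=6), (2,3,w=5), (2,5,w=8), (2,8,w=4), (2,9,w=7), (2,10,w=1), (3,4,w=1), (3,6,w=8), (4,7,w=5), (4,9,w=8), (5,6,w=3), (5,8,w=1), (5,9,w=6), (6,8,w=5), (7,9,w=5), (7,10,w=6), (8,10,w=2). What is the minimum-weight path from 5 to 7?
9 (path: 5 -> 8 -> 10 -> 7; weights 1 + 2 + 6 = 9)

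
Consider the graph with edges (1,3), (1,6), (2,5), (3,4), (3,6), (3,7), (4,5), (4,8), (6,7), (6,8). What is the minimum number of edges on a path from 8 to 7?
2 (path: 8 -> 6 -> 7, 2 edges)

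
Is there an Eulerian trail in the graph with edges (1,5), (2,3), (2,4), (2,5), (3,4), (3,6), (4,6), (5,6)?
No (6 vertices have odd degree: {1, 2, 3, 4, 5, 6}; Eulerian path requires 0 or 2)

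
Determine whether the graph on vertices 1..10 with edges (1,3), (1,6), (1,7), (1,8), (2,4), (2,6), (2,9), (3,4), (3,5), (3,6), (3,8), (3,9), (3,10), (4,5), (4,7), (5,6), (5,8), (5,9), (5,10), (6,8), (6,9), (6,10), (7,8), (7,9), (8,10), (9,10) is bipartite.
No (odd cycle of length 3: 3 -> 1 -> 8 -> 3)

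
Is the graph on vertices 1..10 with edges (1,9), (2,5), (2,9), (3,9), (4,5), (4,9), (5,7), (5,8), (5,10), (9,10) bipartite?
Yes. Partition: {1, 2, 3, 4, 6, 7, 8, 10}, {5, 9}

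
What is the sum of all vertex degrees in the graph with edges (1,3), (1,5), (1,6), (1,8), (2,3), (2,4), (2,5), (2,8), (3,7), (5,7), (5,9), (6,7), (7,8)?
26 (handshake: sum of degrees = 2|E| = 2 x 13 = 26)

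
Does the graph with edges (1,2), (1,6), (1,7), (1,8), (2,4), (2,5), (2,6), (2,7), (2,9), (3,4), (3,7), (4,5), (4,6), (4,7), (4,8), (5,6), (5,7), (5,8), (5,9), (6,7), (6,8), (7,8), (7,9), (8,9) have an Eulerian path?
Yes — and in fact it has an Eulerian circuit (the graph is connected and all 9 vertices have even degree)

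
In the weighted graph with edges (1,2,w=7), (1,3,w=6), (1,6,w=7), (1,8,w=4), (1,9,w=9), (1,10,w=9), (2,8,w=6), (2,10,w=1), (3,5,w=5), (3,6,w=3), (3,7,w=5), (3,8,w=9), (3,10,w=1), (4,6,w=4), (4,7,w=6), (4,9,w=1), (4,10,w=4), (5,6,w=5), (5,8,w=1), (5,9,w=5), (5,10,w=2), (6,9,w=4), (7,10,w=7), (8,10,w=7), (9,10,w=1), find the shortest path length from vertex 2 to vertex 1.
7 (path: 2 -> 1; weights 7 = 7)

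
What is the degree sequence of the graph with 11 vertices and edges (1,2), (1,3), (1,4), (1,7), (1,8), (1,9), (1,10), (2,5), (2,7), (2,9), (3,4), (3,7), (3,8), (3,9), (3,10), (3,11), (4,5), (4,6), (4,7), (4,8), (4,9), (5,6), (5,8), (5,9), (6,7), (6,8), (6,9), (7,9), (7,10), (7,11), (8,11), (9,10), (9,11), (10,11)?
[9, 8, 7, 7, 7, 6, 5, 5, 5, 5, 4] (degrees: deg(1)=7, deg(2)=4, deg(3)=7, deg(4)=7, deg(5)=5, deg(6)=5, deg(7)=8, deg(8)=6, deg(9)=9, deg(10)=5, deg(11)=5)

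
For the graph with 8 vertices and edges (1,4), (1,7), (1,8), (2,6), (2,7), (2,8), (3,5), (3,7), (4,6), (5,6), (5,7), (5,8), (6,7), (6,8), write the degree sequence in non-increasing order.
[5, 5, 4, 4, 3, 3, 2, 2] (degrees: deg(1)=3, deg(2)=3, deg(3)=2, deg(4)=2, deg(5)=4, deg(6)=5, deg(7)=5, deg(8)=4)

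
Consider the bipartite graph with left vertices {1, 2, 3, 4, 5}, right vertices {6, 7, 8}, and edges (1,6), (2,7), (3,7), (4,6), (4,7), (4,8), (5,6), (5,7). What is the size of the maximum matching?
3 (matching: (1,6), (2,7), (4,8); upper bound min(|L|,|R|) = min(5,3) = 3)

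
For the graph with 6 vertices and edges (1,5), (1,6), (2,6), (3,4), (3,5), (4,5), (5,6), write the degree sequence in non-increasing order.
[4, 3, 2, 2, 2, 1] (degrees: deg(1)=2, deg(2)=1, deg(3)=2, deg(4)=2, deg(5)=4, deg(6)=3)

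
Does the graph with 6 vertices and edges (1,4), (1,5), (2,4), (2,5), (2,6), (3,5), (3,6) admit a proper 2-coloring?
Yes. Partition: {1, 2, 3}, {4, 5, 6}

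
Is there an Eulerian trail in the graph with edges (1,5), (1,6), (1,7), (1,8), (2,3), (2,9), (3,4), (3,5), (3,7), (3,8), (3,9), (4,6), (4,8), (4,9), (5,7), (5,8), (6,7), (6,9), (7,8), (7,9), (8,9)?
Yes — and in fact it has an Eulerian circuit (the graph is connected and all 9 vertices have even degree)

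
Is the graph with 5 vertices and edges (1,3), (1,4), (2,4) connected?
No, it has 2 components: {1, 2, 3, 4}, {5}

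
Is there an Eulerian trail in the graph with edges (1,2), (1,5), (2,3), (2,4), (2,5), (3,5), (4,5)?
Yes — and in fact it has an Eulerian circuit (the graph is connected and all 5 vertices have even degree)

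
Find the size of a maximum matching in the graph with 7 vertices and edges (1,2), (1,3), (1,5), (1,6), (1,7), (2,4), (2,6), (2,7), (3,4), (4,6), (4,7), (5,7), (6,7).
3 (matching: (1,6), (2,4), (5,7); upper bound floor(n/2) = floor(7/2) = 3)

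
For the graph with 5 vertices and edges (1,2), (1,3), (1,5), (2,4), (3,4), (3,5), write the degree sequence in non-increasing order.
[3, 3, 2, 2, 2] (degrees: deg(1)=3, deg(2)=2, deg(3)=3, deg(4)=2, deg(5)=2)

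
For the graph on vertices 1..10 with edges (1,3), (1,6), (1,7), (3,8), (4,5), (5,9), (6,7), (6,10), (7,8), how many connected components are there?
3 (components: {1, 3, 6, 7, 8, 10}, {2}, {4, 5, 9})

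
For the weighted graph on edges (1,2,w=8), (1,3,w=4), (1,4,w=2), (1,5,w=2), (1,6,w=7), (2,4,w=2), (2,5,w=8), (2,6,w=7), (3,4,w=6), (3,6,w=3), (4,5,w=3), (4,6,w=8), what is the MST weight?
13 (MST edges: (1,3,w=4), (1,4,w=2), (1,5,w=2), (2,4,w=2), (3,6,w=3); sum of weights 4 + 2 + 2 + 2 + 3 = 13)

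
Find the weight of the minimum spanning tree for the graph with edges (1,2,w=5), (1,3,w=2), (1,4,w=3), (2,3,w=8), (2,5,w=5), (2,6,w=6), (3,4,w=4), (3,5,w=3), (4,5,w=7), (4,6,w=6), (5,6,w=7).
19 (MST edges: (1,2,w=5), (1,3,w=2), (1,4,w=3), (2,6,w=6), (3,5,w=3); sum of weights 5 + 2 + 3 + 6 + 3 = 19)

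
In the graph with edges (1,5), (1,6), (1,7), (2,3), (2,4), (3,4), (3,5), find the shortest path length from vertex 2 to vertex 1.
3 (path: 2 -> 3 -> 5 -> 1, 3 edges)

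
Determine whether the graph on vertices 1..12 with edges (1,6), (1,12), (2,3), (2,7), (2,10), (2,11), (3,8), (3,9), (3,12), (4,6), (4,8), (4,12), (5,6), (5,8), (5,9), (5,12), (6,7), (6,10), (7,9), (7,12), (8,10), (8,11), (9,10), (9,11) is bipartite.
Yes. Partition: {1, 3, 4, 5, 7, 10, 11}, {2, 6, 8, 9, 12}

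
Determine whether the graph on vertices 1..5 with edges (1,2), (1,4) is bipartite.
Yes. Partition: {1, 3, 5}, {2, 4}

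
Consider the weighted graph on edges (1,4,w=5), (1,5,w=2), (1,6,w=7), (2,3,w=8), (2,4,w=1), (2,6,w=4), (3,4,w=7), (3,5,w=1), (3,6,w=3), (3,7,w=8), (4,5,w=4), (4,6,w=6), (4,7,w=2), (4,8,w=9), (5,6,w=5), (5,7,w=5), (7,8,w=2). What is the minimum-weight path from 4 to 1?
5 (path: 4 -> 1; weights 5 = 5)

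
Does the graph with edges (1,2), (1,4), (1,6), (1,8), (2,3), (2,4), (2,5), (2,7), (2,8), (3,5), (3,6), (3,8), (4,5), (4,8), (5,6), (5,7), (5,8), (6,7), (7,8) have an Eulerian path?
Yes — and in fact it has an Eulerian circuit (the graph is connected and all 8 vertices have even degree)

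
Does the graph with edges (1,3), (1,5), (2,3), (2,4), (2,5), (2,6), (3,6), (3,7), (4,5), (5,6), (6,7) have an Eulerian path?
Yes — and in fact it has an Eulerian circuit (the graph is connected and all 7 vertices have even degree)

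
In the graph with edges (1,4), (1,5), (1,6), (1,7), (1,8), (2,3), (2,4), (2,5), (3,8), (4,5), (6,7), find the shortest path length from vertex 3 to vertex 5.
2 (path: 3 -> 2 -> 5, 2 edges)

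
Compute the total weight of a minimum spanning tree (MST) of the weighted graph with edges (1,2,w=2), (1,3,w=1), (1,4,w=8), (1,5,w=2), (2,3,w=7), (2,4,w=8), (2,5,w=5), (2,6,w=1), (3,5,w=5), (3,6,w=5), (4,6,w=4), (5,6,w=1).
9 (MST edges: (1,2,w=2), (1,3,w=1), (2,6,w=1), (4,6,w=4), (5,6,w=1); sum of weights 2 + 1 + 1 + 4 + 1 = 9)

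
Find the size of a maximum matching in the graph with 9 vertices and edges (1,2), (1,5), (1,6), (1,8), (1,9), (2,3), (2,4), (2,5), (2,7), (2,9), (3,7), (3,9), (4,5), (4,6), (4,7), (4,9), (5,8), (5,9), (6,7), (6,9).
4 (matching: (1,8), (2,7), (3,9), (4,6); upper bound floor(n/2) = floor(9/2) = 4)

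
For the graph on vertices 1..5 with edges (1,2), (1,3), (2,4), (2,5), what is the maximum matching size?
2 (matching: (1,3), (2,5); upper bound floor(n/2) = floor(5/2) = 2)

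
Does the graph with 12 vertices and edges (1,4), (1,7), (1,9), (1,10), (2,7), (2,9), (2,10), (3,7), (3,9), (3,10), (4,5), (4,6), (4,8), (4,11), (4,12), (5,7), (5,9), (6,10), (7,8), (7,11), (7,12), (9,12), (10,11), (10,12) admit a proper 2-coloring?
Yes. Partition: {1, 2, 3, 5, 6, 8, 11, 12}, {4, 7, 9, 10}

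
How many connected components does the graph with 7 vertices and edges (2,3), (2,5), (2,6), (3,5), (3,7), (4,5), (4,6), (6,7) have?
2 (components: {1}, {2, 3, 4, 5, 6, 7})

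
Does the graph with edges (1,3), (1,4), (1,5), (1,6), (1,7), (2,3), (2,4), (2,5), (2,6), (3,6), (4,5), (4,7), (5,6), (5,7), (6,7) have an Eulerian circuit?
No (4 vertices have odd degree: {1, 3, 5, 6}; Eulerian circuit requires 0)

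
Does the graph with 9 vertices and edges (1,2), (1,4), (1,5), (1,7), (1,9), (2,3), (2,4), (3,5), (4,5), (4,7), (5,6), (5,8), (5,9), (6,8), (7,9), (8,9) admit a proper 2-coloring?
No (odd cycle of length 3: 9 -> 1 -> 5 -> 9)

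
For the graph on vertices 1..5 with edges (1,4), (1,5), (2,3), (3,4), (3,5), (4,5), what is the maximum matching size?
2 (matching: (1,5), (3,4); upper bound floor(n/2) = floor(5/2) = 2)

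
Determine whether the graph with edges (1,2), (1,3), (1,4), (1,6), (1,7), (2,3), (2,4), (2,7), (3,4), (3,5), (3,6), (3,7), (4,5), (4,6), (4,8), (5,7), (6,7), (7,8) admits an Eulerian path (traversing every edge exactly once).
Yes (the graph is connected and exactly 2 vertices have odd degree: {1, 5}; any Eulerian path must start and end at those)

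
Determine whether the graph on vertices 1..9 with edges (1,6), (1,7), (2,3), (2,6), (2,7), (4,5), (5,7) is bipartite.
Yes. Partition: {1, 2, 5, 8, 9}, {3, 4, 6, 7}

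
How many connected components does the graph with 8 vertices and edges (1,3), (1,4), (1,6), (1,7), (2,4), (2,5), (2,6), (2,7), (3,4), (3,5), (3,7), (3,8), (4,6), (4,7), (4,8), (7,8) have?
1 (components: {1, 2, 3, 4, 5, 6, 7, 8})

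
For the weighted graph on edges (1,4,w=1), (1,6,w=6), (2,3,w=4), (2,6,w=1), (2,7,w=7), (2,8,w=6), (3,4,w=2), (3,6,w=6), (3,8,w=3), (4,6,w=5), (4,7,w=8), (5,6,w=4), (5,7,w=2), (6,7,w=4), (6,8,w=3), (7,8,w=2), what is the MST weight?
14 (MST edges: (1,4,w=1), (2,6,w=1), (3,4,w=2), (3,8,w=3), (5,7,w=2), (6,8,w=3), (7,8,w=2); sum of weights 1 + 1 + 2 + 3 + 2 + 3 + 2 = 14)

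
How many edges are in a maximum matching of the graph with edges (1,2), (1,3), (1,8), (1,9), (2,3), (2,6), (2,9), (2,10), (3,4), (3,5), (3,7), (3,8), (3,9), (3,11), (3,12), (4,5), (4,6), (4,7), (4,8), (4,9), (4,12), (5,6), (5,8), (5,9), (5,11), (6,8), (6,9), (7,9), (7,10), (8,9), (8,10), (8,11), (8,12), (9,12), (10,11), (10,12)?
6 (matching: (1,3), (2,10), (4,7), (5,11), (6,9), (8,12); upper bound floor(n/2) = floor(12/2) = 6)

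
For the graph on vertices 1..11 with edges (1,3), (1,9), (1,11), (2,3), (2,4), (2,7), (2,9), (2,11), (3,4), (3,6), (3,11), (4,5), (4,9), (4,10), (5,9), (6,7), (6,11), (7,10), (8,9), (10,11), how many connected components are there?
1 (components: {1, 2, 3, 4, 5, 6, 7, 8, 9, 10, 11})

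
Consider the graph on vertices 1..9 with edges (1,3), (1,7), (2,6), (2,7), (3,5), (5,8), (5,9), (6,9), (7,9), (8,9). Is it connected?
No, it has 2 components: {1, 2, 3, 5, 6, 7, 8, 9}, {4}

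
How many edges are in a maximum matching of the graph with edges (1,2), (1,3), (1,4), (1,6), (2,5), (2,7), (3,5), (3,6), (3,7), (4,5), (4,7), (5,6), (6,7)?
3 (matching: (1,3), (4,7), (5,6); upper bound floor(n/2) = floor(7/2) = 3)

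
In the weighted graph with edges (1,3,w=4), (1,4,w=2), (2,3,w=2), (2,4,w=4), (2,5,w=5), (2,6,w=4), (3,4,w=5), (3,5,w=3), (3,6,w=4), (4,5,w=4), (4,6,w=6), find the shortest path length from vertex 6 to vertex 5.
7 (path: 6 -> 3 -> 5; weights 4 + 3 = 7)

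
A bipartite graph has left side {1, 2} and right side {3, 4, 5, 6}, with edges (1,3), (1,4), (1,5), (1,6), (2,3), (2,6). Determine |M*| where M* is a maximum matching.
2 (matching: (1,5), (2,6); upper bound min(|L|,|R|) = min(2,4) = 2)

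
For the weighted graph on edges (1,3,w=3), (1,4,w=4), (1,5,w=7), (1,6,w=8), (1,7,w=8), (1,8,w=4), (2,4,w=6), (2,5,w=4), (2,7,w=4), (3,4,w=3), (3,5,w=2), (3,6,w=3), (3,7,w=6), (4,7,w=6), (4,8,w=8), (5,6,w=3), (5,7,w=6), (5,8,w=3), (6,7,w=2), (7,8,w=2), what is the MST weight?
19 (MST edges: (1,3,w=3), (2,7,w=4), (3,4,w=3), (3,5,w=2), (3,6,w=3), (6,7,w=2), (7,8,w=2); sum of weights 3 + 4 + 3 + 2 + 3 + 2 + 2 = 19)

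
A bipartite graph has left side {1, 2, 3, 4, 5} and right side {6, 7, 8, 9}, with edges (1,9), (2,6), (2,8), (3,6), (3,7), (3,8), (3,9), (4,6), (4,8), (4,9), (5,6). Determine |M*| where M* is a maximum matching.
4 (matching: (1,9), (2,8), (3,7), (4,6); upper bound min(|L|,|R|) = min(5,4) = 4)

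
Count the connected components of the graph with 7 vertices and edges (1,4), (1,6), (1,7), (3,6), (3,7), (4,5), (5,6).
2 (components: {1, 3, 4, 5, 6, 7}, {2})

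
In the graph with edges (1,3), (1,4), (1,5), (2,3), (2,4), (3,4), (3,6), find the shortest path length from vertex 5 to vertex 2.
3 (path: 5 -> 1 -> 3 -> 2, 3 edges)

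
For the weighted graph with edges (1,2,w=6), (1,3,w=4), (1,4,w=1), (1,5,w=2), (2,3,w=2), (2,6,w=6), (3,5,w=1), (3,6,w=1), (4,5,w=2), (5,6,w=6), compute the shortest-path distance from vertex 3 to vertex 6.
1 (path: 3 -> 6; weights 1 = 1)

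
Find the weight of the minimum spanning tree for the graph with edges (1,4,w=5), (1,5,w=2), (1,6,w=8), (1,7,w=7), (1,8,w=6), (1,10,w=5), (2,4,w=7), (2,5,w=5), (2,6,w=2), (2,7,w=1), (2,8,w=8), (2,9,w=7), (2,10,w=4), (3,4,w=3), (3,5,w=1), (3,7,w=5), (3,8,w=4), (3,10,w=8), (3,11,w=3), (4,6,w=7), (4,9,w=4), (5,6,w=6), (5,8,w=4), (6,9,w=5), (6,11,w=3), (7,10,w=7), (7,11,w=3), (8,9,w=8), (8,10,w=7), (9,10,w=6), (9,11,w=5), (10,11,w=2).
25 (MST edges: (1,5,w=2), (2,6,w=2), (2,7,w=1), (3,4,w=3), (3,5,w=1), (3,8,w=4), (3,11,w=3), (4,9,w=4), (6,11,w=3), (10,11,w=2); sum of weights 2 + 2 + 1 + 3 + 1 + 4 + 3 + 4 + 3 + 2 = 25)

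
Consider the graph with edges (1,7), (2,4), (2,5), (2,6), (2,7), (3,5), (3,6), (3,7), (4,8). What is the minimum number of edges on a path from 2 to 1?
2 (path: 2 -> 7 -> 1, 2 edges)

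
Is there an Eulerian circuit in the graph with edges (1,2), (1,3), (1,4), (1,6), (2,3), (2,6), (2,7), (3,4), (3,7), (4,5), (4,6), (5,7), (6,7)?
Yes (the graph is connected and all 7 vertices have even degree)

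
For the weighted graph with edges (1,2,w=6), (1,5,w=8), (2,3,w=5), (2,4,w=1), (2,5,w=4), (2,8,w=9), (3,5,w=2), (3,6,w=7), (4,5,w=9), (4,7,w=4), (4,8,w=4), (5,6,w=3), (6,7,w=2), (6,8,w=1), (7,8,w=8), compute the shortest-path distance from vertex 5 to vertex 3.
2 (path: 5 -> 3; weights 2 = 2)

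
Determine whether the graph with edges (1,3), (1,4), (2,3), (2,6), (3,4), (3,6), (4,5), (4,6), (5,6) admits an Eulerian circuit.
Yes (the graph is connected and all 6 vertices have even degree)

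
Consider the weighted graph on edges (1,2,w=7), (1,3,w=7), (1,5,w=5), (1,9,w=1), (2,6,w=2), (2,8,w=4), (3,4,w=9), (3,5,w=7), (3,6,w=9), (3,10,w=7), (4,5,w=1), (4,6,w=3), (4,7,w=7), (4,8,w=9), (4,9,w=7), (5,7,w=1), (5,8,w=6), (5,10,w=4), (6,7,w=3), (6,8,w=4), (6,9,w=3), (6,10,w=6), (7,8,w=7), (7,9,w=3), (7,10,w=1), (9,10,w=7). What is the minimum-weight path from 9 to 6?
3 (path: 9 -> 6; weights 3 = 3)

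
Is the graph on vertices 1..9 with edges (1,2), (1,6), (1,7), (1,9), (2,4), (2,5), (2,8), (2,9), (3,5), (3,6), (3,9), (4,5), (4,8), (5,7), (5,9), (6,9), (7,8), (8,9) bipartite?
No (odd cycle of length 3: 2 -> 1 -> 9 -> 2)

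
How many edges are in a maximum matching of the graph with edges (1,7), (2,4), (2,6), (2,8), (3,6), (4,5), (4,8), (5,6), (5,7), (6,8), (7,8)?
4 (matching: (1,7), (2,8), (3,6), (4,5); upper bound floor(n/2) = floor(8/2) = 4)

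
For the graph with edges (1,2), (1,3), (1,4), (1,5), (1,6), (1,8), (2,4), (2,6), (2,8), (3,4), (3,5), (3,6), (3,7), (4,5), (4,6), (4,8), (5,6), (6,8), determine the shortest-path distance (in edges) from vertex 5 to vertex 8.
2 (path: 5 -> 1 -> 8, 2 edges)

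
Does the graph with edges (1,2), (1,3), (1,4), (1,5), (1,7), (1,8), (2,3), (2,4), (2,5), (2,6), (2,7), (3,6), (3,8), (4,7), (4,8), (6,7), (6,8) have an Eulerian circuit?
Yes (the graph is connected and all 8 vertices have even degree)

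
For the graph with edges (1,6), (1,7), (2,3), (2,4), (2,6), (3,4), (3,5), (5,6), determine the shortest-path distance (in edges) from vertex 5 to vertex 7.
3 (path: 5 -> 6 -> 1 -> 7, 3 edges)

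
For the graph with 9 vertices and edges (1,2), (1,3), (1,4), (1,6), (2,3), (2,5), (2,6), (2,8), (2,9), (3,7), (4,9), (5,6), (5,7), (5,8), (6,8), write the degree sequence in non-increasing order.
[6, 4, 4, 4, 3, 3, 2, 2, 2] (degrees: deg(1)=4, deg(2)=6, deg(3)=3, deg(4)=2, deg(5)=4, deg(6)=4, deg(7)=2, deg(8)=3, deg(9)=2)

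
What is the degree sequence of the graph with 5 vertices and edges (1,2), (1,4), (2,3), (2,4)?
[3, 2, 2, 1, 0] (degrees: deg(1)=2, deg(2)=3, deg(3)=1, deg(4)=2, deg(5)=0)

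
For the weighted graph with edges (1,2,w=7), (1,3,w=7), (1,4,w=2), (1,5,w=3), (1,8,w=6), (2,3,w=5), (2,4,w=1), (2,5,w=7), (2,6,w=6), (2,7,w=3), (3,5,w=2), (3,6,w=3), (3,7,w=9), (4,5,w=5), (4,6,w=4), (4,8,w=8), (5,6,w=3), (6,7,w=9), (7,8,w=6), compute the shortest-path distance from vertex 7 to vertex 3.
8 (path: 7 -> 2 -> 3; weights 3 + 5 = 8)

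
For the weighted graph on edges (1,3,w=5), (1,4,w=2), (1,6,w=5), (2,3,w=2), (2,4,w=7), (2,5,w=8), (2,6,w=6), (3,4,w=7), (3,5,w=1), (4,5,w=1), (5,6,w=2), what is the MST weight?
8 (MST edges: (1,4,w=2), (2,3,w=2), (3,5,w=1), (4,5,w=1), (5,6,w=2); sum of weights 2 + 2 + 1 + 1 + 2 = 8)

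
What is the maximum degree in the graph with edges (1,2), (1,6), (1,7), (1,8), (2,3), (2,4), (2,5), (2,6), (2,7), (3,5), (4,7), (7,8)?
6 (attained at vertex 2)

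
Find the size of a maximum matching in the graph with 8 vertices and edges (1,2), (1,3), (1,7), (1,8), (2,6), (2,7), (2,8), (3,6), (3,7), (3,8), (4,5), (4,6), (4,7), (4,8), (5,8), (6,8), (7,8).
4 (matching: (1,3), (2,6), (4,7), (5,8); upper bound floor(n/2) = floor(8/2) = 4)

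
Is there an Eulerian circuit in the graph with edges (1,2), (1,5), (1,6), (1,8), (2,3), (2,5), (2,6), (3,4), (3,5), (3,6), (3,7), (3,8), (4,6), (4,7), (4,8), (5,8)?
Yes (the graph is connected and all 8 vertices have even degree)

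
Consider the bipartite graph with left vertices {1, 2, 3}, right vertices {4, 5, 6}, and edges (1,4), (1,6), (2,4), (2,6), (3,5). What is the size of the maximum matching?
3 (matching: (1,6), (2,4), (3,5); upper bound min(|L|,|R|) = min(3,3) = 3)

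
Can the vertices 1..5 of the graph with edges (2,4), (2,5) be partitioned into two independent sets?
Yes. Partition: {1, 2, 3}, {4, 5}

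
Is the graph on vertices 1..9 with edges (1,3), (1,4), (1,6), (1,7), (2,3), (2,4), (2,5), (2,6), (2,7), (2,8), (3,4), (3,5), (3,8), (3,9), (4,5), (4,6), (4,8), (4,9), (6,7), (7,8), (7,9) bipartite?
No (odd cycle of length 3: 3 -> 1 -> 4 -> 3)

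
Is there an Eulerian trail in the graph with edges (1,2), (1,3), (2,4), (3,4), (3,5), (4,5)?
Yes (the graph is connected and exactly 2 vertices have odd degree: {3, 4}; any Eulerian path must start and end at those)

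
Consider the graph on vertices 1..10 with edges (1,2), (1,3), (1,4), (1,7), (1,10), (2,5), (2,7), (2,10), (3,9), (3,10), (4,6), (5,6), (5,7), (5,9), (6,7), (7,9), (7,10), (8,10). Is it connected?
Yes (BFS from 1 visits [1, 2, 3, 4, 7, 10, 5, 9, 6, 8] — all 10 vertices reached)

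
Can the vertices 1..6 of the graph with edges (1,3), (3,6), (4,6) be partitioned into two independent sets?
Yes. Partition: {1, 2, 5, 6}, {3, 4}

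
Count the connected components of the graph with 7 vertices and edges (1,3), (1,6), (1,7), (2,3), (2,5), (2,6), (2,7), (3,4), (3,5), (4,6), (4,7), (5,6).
1 (components: {1, 2, 3, 4, 5, 6, 7})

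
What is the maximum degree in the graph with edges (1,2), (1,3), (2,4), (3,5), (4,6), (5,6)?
2 (attained at vertices 1, 2, 3, 4, 5, 6)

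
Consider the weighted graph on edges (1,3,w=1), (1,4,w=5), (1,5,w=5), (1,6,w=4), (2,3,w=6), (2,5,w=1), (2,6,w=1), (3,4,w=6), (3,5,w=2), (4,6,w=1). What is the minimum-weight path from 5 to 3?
2 (path: 5 -> 3; weights 2 = 2)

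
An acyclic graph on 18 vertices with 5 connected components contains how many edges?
13 (Each of the 5 component trees on V_i vertices has V_i - 1 edges; summing gives V - C = 18 - 5 = 13)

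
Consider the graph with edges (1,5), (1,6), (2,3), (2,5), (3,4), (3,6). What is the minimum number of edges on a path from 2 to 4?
2 (path: 2 -> 3 -> 4, 2 edges)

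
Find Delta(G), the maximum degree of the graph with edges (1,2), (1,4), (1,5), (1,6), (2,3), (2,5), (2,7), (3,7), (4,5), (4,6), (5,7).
4 (attained at vertices 1, 2, 5)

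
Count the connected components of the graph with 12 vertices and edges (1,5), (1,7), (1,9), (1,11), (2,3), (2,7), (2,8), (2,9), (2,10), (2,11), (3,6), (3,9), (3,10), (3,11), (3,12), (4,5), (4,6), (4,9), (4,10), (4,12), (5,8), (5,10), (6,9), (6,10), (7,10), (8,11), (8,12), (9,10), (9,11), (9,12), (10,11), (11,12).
1 (components: {1, 2, 3, 4, 5, 6, 7, 8, 9, 10, 11, 12})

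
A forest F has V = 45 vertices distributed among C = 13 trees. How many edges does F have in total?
32 (Each of the 13 component trees on V_i vertices has V_i - 1 edges; summing gives V - C = 45 - 13 = 32)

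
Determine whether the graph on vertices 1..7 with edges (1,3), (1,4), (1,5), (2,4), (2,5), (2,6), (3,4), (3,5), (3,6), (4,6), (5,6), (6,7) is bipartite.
No (odd cycle of length 3: 5 -> 1 -> 3 -> 5)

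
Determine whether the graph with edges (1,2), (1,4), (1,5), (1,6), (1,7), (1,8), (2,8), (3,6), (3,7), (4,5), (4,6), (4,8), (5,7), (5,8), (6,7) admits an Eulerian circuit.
Yes (the graph is connected and all 8 vertices have even degree)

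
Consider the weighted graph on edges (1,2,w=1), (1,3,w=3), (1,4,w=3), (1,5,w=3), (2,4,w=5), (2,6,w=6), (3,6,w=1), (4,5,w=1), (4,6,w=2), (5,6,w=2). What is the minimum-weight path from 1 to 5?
3 (path: 1 -> 5; weights 3 = 3)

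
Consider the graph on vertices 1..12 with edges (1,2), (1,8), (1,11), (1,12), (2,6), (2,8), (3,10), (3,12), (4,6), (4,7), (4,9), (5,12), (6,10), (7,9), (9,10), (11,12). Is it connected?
Yes (BFS from 1 visits [1, 2, 8, 11, 12, 6, 3, 5, 4, 10, 7, 9] — all 12 vertices reached)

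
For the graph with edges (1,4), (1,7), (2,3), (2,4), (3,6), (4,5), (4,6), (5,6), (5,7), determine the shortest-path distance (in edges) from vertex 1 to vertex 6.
2 (path: 1 -> 4 -> 6, 2 edges)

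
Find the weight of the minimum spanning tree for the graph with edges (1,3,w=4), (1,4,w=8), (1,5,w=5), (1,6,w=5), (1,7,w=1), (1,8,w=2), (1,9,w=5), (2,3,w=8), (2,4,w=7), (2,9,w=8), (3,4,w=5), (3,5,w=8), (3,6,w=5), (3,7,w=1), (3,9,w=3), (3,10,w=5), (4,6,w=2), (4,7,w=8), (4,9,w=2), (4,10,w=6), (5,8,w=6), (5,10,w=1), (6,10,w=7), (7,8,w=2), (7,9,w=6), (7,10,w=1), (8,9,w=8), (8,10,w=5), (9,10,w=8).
20 (MST edges: (1,7,w=1), (1,8,w=2), (2,4,w=7), (3,7,w=1), (3,9,w=3), (4,6,w=2), (4,9,w=2), (5,10,w=1), (7,10,w=1); sum of weights 1 + 2 + 7 + 1 + 3 + 2 + 2 + 1 + 1 = 20)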